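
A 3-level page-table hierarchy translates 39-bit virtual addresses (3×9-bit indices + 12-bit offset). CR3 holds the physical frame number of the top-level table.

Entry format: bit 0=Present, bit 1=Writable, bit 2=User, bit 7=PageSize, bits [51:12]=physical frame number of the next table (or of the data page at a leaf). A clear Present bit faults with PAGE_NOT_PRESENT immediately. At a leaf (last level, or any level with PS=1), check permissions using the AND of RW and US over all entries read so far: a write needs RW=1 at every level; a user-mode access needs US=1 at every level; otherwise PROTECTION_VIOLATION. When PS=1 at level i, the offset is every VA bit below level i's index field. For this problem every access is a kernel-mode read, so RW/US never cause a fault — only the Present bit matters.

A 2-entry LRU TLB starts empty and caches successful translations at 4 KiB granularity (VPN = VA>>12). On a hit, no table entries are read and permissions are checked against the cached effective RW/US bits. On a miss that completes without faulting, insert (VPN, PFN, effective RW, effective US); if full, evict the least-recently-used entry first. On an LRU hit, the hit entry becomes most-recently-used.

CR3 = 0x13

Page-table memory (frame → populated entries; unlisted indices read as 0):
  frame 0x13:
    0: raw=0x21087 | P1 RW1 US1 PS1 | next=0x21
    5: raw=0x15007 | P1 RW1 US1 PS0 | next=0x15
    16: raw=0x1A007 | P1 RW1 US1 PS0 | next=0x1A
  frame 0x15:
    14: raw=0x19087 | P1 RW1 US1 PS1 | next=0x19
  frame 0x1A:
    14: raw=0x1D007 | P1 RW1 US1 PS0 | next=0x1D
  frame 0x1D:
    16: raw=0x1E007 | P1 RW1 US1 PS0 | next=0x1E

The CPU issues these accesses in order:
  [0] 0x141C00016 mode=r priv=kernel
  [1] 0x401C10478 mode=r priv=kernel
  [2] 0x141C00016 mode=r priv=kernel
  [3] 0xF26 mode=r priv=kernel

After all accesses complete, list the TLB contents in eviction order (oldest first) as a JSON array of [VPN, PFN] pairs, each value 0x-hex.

Per-access translation:
#0 VA=0x141C00016 (r,kernel):
  L0 @0x13[5] → 0x15007  P=1,RW=1,US=1,PS=0
  L1 @0x15[14] → 0x19087  P=1,RW=1,US=1,PS=1
  ⇒ phys 0x19016 (huge @L1)  [2 reads]
#1 VA=0x401C10478 (r,kernel):
  L0 @0x13[16] → 0x1A007  P=1,RW=1,US=1,PS=0
  L1 @0x1A[14] → 0x1D007  P=1,RW=1,US=1,PS=0
  L2 @0x1D[16] → 0x1E007  P=1,RW=1,US=1,PS=0
  ⇒ phys 0x1E478  [3 reads]
#2 VA=0x141C00016 (r,kernel):
  TLB hit vpn=0x141C00 → PA=0x19016
#3 VA=0xF26 (r,kernel):
  L0 @0x13[0] → 0x21087  P=1,RW=1,US=1,PS=1
  ⇒ phys 0x21F26 (huge @L0)  [1 reads]

TLB: [["0x141C00", "0x19"], ["0x0", "0x21"]]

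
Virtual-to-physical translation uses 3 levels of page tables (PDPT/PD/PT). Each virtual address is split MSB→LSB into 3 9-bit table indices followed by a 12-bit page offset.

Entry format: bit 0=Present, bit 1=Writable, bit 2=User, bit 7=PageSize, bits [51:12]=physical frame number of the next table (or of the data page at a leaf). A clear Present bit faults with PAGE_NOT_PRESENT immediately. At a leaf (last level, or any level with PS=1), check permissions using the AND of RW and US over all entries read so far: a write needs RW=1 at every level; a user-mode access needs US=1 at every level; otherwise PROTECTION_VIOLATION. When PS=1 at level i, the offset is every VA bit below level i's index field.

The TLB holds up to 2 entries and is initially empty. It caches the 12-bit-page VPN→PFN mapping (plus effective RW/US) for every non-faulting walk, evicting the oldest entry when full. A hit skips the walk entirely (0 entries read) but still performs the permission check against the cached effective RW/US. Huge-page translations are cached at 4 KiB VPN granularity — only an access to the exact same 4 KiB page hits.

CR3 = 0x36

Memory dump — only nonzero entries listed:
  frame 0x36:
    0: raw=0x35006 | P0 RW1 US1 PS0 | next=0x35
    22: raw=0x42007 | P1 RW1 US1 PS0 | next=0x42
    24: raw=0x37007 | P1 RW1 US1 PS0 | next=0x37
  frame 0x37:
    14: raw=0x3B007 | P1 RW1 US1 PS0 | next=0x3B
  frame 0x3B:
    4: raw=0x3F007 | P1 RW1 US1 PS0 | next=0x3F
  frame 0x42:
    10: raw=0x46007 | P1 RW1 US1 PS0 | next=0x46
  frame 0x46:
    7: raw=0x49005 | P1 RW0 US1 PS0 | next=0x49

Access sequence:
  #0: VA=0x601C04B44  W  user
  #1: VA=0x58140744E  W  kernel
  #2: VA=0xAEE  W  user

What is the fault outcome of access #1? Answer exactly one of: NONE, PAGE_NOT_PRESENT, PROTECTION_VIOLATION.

Per-access translation:
#0 VA=0x601C04B44 (w,user):
  [0] read 0x36 idx=24: raw=0x37007 flags P=1 W=1 U=1 S=0
  [1] read 0x37 idx=14: raw=0x3B007 flags P=1 W=1 U=1 S=0
  [2] read 0x3B idx=4: raw=0x3F007 flags P=1 W=1 U=1 S=0
  ⇒ phys 0x3FB44  [3 reads]
#1 VA=0x58140744E (w,kernel):
  [0] read 0x36 idx=22: raw=0x42007 flags P=1 W=1 U=1 S=0
  [1] read 0x42 idx=10: raw=0x46007 flags P=1 W=1 U=1 S=0
  [2] read 0x46 idx=7: raw=0x49005 flags P=1 W=0 U=1 S=0
  ✗ PROTECTION_VIOLATION  [3 reads]
#2 VA=0xAEE (w,user):
  [0] read 0x36 idx=0: raw=0x35006 flags P=0 W=1 U=1 S=0
  ✗ PAGE_NOT_PRESENT  [1 reads]

Access #1 fault: PROTECTION_VIOLATION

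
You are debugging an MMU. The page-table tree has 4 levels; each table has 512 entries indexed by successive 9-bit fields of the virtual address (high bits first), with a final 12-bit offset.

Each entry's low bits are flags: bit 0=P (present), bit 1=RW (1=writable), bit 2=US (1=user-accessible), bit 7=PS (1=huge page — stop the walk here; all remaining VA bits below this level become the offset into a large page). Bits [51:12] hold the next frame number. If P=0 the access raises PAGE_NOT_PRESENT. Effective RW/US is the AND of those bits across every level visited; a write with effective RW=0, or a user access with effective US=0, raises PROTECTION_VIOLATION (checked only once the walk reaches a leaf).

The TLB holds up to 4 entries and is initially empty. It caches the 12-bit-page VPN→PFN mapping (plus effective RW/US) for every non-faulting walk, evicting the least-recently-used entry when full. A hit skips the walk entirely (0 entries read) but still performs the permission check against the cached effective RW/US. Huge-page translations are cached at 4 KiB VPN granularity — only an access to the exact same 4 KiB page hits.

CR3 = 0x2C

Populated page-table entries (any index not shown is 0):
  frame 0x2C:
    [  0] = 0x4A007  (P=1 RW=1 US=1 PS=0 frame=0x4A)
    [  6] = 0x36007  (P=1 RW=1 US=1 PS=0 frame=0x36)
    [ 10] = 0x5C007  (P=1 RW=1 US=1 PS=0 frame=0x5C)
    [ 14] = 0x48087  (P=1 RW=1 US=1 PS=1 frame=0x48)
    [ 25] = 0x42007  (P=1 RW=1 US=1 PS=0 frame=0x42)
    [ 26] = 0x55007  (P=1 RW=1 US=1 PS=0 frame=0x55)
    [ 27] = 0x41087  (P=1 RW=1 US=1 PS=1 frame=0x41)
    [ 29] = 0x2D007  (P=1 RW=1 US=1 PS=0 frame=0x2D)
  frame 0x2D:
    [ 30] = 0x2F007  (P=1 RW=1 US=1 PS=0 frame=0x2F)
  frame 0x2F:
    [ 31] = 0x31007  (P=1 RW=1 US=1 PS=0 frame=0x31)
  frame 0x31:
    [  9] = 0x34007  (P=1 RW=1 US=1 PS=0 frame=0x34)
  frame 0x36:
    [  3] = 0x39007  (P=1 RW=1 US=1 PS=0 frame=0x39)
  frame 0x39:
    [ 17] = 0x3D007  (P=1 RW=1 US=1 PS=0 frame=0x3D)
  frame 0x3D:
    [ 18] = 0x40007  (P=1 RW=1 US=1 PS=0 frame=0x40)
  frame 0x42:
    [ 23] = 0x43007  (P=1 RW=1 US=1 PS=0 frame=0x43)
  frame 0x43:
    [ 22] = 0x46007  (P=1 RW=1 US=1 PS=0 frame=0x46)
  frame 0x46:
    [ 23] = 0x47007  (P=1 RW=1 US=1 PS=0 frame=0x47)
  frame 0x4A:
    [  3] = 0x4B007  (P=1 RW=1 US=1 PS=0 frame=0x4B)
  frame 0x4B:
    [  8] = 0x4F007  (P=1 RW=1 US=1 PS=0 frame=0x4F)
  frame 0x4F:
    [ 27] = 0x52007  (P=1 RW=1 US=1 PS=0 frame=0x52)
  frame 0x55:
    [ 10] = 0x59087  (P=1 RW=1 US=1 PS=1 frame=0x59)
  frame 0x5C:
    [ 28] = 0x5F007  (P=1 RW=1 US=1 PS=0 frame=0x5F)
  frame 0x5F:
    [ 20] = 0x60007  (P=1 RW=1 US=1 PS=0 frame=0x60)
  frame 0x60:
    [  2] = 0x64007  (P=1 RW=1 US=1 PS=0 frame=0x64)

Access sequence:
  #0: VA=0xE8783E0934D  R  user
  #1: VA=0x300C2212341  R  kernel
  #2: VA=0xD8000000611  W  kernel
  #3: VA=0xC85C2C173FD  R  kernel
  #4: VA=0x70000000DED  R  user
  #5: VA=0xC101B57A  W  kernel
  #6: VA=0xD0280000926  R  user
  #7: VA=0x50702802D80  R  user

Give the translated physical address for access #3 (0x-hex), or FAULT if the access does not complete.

Walk each access:
#0 VA=0xE8783E0934D (r,user):
  [0] read 0x2C idx=29: raw=0x2D007 flags P=1 W=1 U=1 S=0
  [1] read 0x2D idx=30: raw=0x2F007 flags P=1 W=1 U=1 S=0
  [2] read 0x2F idx=31: raw=0x31007 flags P=1 W=1 U=1 S=0
  [3] read 0x31 idx=9: raw=0x34007 flags P=1 W=1 U=1 S=0
  ✓ 0x3434D  — 4 lookups
#1 VA=0x300C2212341 (r,kernel):
  [0] read 0x2C idx=6: raw=0x36007 flags P=1 W=1 U=1 S=0
  [1] read 0x36 idx=3: raw=0x39007 flags P=1 W=1 U=1 S=0
  [2] read 0x39 idx=17: raw=0x3D007 flags P=1 W=1 U=1 S=0
  [3] read 0x3D idx=18: raw=0x40007 flags P=1 W=1 U=1 S=0
  ✓ 0x40341  — 4 lookups
#2 VA=0xD8000000611 (w,kernel):
  [0] read 0x2C idx=27: raw=0x41087 flags P=1 W=1 U=1 S=1
  ✓ 0x41611 (huge @L0)  — 1 lookups
#3 VA=0xC85C2C173FD (r,kernel):
  [0] read 0x2C idx=25: raw=0x42007 flags P=1 W=1 U=1 S=0
  [1] read 0x42 idx=23: raw=0x43007 flags P=1 W=1 U=1 S=0
  [2] read 0x43 idx=22: raw=0x46007 flags P=1 W=1 U=1 S=0
  [3] read 0x46 idx=23: raw=0x47007 flags P=1 W=1 U=1 S=0
  ✓ 0x473FD  — 4 lookups
#4 VA=0x70000000DED (r,user):
  [0] read 0x2C idx=14: raw=0x48087 flags P=1 W=1 U=1 S=1
  ✓ 0x48DED (huge @L0)  — 1 lookups
#5 VA=0xC101B57A (w,kernel):
  [0] read 0x2C idx=0: raw=0x4A007 flags P=1 W=1 U=1 S=0
  [1] read 0x4A idx=3: raw=0x4B007 flags P=1 W=1 U=1 S=0
  [2] read 0x4B idx=8: raw=0x4F007 flags P=1 W=1 U=1 S=0
  [3] read 0x4F idx=27: raw=0x52007 flags P=1 W=1 U=1 S=0
  ✓ 0x5257A  — 4 lookups
#6 VA=0xD0280000926 (r,user):
  [0] read 0x2C idx=26: raw=0x55007 flags P=1 W=1 U=1 S=0
  [1] read 0x55 idx=10: raw=0x59087 flags P=1 W=1 U=1 S=1
  ✓ 0x59926 (huge @L1)  — 2 lookups
#7 VA=0x50702802D80 (r,user):
  [0] read 0x2C idx=10: raw=0x5C007 flags P=1 W=1 U=1 S=0
  [1] read 0x5C idx=28: raw=0x5F007 flags P=1 W=1 U=1 S=0
  [2] read 0x5F idx=20: raw=0x60007 flags P=1 W=1 U=1 S=0
  [3] read 0x60 idx=2: raw=0x64007 flags P=1 W=1 U=1 S=0
  ✓ 0x64D80  — 4 lookups

Access #3 PA: 0x473FD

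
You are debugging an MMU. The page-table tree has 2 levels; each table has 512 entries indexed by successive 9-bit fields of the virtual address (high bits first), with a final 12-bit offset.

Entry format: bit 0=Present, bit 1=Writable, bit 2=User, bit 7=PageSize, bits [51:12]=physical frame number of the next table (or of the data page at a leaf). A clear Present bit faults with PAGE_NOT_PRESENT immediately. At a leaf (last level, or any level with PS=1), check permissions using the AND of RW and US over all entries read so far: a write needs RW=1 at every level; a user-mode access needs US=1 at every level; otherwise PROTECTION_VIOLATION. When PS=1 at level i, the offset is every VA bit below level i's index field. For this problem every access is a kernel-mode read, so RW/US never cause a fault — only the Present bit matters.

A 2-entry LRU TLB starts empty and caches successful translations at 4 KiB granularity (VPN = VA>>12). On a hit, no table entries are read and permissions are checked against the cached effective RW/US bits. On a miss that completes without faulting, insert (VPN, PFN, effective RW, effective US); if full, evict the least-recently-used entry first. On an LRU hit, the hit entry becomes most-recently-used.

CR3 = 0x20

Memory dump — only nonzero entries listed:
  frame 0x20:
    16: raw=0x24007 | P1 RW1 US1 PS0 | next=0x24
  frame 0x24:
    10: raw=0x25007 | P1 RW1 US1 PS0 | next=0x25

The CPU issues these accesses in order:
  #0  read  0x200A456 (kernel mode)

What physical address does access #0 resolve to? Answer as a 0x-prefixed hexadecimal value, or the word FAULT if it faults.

Walk each access:
#0 VA=0x200A456 (r,kernel):
  L0 @0x20[16] → 0x24007  P=1,RW=1,US=1,PS=0
  L1 @0x24[10] → 0x25007  P=1,RW=1,US=1,PS=0
  → PA=0x25456  (2 entries read)

Access #0 PA: 0x25456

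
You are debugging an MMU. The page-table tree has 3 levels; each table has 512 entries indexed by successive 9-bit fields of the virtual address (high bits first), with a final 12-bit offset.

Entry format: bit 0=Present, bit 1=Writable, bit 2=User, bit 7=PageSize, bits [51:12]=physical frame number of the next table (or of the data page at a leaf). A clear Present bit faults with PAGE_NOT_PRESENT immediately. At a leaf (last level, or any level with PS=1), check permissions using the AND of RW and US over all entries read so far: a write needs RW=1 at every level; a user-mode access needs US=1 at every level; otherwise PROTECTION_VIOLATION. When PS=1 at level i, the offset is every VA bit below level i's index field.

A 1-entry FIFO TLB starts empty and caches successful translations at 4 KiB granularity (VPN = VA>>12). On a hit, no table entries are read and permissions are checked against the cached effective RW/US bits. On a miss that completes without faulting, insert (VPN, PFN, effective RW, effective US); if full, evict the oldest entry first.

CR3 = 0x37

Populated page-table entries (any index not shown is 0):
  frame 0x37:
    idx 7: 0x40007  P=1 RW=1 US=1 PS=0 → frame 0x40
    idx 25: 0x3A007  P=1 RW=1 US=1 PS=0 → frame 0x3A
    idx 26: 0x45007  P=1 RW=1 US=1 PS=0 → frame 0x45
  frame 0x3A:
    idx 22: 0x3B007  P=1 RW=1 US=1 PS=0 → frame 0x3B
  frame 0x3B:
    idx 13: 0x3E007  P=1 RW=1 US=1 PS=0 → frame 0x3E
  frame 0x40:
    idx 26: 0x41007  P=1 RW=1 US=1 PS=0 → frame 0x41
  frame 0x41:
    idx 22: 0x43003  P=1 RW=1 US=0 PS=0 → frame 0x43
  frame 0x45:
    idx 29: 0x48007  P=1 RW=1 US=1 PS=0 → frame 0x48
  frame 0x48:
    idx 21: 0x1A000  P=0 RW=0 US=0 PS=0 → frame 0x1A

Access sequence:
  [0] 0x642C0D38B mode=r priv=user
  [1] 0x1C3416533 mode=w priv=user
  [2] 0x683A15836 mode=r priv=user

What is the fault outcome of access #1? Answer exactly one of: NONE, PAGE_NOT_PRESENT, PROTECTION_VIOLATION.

Trace:
#0 VA=0x642C0D38B (r,user):
  L0 @0x37[25] → 0x3A007  P=1,RW=1,US=1,PS=0
  L1 @0x3A[22] → 0x3B007  P=1,RW=1,US=1,PS=0
  L2 @0x3B[13] → 0x3E007  P=1,RW=1,US=1,PS=0
  → PA=0x3E38B  (3 entries read)
#1 VA=0x1C3416533 (w,user):
  L0 @0x37[7] → 0x40007  P=1,RW=1,US=1,PS=0
  L1 @0x40[26] → 0x41007  P=1,RW=1,US=1,PS=0
  L2 @0x41[22] → 0x43003  P=1,RW=1,US=0,PS=0
  → PROTECTION_VIOLATION  (3 entries read)
#2 VA=0x683A15836 (r,user):
  L0 @0x37[26] → 0x45007  P=1,RW=1,US=1,PS=0
  L1 @0x45[29] → 0x48007  P=1,RW=1,US=1,PS=0
  L2 @0x48[21] → 0x1A000  P=0,RW=0,US=0,PS=0
  → PAGE_NOT_PRESENT  (3 entries read)

Access #1 fault: PROTECTION_VIOLATION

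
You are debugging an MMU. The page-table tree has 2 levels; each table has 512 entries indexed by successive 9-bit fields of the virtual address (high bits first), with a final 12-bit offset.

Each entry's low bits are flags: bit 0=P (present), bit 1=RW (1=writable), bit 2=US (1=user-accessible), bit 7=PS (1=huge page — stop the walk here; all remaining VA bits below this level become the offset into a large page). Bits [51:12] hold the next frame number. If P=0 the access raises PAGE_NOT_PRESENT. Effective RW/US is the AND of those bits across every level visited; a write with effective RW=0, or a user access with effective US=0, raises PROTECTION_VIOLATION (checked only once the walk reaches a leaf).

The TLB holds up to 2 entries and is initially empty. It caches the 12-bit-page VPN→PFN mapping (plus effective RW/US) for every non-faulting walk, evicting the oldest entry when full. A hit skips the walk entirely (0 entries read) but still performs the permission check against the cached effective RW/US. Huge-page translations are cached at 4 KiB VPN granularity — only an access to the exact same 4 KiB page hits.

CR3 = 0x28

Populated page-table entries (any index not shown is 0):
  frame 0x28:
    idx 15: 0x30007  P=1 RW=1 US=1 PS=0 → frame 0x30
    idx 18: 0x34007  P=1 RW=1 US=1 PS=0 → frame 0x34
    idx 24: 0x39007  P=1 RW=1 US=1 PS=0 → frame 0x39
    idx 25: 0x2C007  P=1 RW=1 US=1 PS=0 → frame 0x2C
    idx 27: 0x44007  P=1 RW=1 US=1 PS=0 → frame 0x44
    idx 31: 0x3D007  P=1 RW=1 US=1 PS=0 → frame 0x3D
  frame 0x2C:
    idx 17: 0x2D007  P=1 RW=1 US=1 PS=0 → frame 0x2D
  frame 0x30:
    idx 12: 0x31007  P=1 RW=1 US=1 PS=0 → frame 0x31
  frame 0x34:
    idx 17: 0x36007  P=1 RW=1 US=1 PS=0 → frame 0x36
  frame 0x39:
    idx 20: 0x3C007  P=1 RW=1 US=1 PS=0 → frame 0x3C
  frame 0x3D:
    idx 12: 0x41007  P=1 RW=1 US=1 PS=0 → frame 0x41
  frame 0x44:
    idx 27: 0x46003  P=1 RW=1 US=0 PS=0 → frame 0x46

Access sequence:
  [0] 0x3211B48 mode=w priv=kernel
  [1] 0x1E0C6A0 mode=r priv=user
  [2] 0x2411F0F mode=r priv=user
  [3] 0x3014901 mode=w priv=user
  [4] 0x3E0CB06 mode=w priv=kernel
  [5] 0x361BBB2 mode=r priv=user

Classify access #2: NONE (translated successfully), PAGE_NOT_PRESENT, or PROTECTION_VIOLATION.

Per-access translation:
#0 VA=0x3211B48 (w,kernel):
  lvl0: tbl 0x28, slot 25 ⇒ 0x2C007 (P1/RW1/US1/PS0)
  lvl1: tbl 0x2C, slot 17 ⇒ 0x2D007 (P1/RW1/US1/PS0)
  ✓ 0x2DB48  — 2 lookups
#1 VA=0x1E0C6A0 (r,user):
  lvl0: tbl 0x28, slot 15 ⇒ 0x30007 (P1/RW1/US1/PS0)
  lvl1: tbl 0x30, slot 12 ⇒ 0x31007 (P1/RW1/US1/PS0)
  ✓ 0x316A0  — 2 lookups
#2 VA=0x2411F0F (r,user):
  lvl0: tbl 0x28, slot 18 ⇒ 0x34007 (P1/RW1/US1/PS0)
  lvl1: tbl 0x34, slot 17 ⇒ 0x36007 (P1/RW1/US1/PS0)
  ✓ 0x36F0F  — 2 lookups
#3 VA=0x3014901 (w,user):
  lvl0: tbl 0x28, slot 24 ⇒ 0x39007 (P1/RW1/US1/PS0)
  lvl1: tbl 0x39, slot 20 ⇒ 0x3C007 (P1/RW1/US1/PS0)
  ✓ 0x3C901  — 2 lookups
#4 VA=0x3E0CB06 (w,kernel):
  lvl0: tbl 0x28, slot 31 ⇒ 0x3D007 (P1/RW1/US1/PS0)
  lvl1: tbl 0x3D, slot 12 ⇒ 0x41007 (P1/RW1/US1/PS0)
  ✓ 0x41B06  — 2 lookups
#5 VA=0x361BBB2 (r,user):
  lvl0: tbl 0x28, slot 27 ⇒ 0x44007 (P1/RW1/US1/PS0)
  lvl1: tbl 0x44, slot 27 ⇒ 0x46003 (P1/RW1/US0/PS0)
  → PROTECTION_VIOLATION  (2 entries read)

Access #2 fault: NONE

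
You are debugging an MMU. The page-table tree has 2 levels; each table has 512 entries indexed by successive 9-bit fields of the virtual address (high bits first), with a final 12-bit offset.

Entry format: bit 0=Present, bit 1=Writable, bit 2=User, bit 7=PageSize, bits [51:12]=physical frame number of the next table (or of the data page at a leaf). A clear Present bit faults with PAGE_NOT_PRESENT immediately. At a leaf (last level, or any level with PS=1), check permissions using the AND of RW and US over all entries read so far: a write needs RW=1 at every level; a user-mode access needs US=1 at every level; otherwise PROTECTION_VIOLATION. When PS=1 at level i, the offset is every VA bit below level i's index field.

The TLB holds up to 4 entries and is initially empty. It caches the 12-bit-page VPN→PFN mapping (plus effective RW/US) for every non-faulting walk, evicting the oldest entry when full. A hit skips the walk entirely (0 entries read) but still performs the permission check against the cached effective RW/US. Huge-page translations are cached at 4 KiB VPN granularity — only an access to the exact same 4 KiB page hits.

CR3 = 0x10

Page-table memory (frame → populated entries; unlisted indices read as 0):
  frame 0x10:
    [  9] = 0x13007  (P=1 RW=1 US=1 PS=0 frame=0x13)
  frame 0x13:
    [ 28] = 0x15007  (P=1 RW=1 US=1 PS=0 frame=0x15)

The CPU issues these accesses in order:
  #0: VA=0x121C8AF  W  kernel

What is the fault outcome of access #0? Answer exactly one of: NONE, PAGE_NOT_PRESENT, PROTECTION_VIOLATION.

Walk each access:
#0 VA=0x121C8AF (w,kernel):
  L0: frame=0x10 idx=9 entry=0x13007 [P=1 RW=1 US=1 PS=0]
  L1: frame=0x13 idx=28 entry=0x15007 [P=1 RW=1 US=1 PS=0]
  → PA=0x158AF  (2 entries read)

Access #0 fault: NONE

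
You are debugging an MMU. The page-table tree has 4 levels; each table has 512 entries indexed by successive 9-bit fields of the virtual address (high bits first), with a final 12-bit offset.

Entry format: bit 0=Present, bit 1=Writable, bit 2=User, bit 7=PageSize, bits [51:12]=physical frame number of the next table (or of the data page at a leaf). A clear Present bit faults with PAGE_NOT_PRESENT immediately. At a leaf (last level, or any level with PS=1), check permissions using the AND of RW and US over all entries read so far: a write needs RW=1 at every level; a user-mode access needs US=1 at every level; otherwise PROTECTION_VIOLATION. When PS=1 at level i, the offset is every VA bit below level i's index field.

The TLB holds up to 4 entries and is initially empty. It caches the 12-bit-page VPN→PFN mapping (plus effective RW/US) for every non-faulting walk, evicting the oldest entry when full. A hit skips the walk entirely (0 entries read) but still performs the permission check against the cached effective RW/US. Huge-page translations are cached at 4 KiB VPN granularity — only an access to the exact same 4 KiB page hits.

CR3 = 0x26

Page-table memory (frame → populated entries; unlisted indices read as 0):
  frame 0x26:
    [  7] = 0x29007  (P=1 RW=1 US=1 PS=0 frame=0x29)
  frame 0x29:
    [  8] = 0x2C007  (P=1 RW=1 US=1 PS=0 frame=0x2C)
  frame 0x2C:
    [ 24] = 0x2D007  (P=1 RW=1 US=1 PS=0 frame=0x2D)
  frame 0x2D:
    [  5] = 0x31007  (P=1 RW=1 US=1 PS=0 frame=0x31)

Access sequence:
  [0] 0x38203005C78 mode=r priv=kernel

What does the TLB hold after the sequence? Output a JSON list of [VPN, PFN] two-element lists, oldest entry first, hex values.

Per-access translation:
#0 VA=0x38203005C78 (r,kernel):
  L0 @0x26[7] → 0x29007  P=1,RW=1,US=1,PS=0
  L1 @0x29[8] → 0x2C007  P=1,RW=1,US=1,PS=0
  L2 @0x2C[24] → 0x2D007  P=1,RW=1,US=1,PS=0
  L3 @0x2D[5] → 0x31007  P=1,RW=1,US=1,PS=0
  ✓ 0x31C78  — 4 lookups

TLB: [["0x38203005", "0x31"]]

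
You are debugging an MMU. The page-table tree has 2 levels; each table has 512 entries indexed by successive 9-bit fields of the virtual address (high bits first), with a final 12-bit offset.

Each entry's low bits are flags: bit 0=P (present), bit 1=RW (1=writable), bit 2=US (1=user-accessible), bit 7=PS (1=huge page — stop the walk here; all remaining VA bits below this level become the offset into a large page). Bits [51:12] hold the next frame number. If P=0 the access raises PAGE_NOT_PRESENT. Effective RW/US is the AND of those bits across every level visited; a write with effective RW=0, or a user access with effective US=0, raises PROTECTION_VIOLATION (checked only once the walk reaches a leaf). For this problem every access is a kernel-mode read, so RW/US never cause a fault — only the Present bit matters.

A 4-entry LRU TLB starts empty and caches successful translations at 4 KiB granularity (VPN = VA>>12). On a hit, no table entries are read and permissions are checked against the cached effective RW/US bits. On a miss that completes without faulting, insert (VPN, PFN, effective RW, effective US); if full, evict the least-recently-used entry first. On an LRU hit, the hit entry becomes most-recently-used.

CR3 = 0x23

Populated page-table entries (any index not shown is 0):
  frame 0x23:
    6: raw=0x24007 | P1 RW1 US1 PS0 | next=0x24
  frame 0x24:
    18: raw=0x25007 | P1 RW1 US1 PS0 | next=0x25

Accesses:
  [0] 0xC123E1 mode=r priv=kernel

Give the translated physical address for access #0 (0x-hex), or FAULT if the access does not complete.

Walk each access:
#0 VA=0xC123E1 (r,kernel):
  L0 @0x23[6] → 0x24007  P=1,RW=1,US=1,PS=0
  L1 @0x24[18] → 0x25007  P=1,RW=1,US=1,PS=0
  → PA=0x253E1  (2 entries read)

Access #0 PA: 0x253E1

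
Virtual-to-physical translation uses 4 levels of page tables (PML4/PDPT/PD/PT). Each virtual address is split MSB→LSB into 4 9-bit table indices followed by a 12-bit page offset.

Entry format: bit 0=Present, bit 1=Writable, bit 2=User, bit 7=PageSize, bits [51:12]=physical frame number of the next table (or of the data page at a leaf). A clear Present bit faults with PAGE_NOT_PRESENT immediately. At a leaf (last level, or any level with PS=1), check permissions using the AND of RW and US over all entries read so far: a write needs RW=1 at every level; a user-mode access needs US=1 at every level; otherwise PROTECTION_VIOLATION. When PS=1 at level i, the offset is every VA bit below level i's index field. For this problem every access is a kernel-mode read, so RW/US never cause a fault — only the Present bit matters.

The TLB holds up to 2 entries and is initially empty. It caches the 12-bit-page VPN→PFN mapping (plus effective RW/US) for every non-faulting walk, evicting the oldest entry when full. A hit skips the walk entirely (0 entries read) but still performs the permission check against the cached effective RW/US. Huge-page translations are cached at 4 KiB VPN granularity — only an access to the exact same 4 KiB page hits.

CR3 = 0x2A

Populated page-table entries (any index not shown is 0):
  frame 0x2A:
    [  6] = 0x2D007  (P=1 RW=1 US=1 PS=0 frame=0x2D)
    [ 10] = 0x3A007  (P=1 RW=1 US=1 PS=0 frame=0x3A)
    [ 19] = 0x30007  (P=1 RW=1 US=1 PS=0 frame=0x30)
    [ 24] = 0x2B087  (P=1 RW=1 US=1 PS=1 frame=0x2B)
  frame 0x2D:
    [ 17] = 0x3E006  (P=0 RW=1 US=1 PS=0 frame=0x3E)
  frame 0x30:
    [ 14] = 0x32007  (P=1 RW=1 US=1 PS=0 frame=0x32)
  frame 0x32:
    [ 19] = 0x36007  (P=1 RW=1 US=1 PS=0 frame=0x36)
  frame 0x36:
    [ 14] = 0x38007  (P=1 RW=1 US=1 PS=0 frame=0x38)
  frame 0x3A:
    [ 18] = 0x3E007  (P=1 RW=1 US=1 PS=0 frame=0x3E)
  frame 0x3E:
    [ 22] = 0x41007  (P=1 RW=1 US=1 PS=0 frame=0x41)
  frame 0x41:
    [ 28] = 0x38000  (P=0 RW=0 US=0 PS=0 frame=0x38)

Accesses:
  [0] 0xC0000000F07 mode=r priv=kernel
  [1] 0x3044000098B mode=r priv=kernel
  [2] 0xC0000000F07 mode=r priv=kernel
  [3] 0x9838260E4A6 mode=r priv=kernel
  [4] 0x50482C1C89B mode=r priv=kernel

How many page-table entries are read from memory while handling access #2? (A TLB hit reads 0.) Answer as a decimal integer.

Trace:
#0 VA=0xC0000000F07 (r,kernel):
  lvl0: tbl 0x2A, slot 24 ⇒ 0x2B087 (P1/RW1/US1/PS1)
  ⇒ phys 0x2BF07 (huge @L0)  [1 reads]
#1 VA=0x3044000098B (r,kernel):
  lvl0: tbl 0x2A, slot 6 ⇒ 0x2D007 (P1/RW1/US1/PS0)
  lvl1: tbl 0x2D, slot 17 ⇒ 0x3E006 (P0/RW1/US1/PS0)
  ⇒ fault: PAGE_NOT_PRESENT  — 2 lookups
#2 VA=0xC0000000F07 (r,kernel):
  TLB hit vpn=0xC0000000 → PA=0x2BF07
#3 VA=0x9838260E4A6 (r,kernel):
  lvl0: tbl 0x2A, slot 19 ⇒ 0x30007 (P1/RW1/US1/PS0)
  lvl1: tbl 0x30, slot 14 ⇒ 0x32007 (P1/RW1/US1/PS0)
  lvl2: tbl 0x32, slot 19 ⇒ 0x36007 (P1/RW1/US1/PS0)
  lvl3: tbl 0x36, slot 14 ⇒ 0x38007 (P1/RW1/US1/PS0)
  ⇒ phys 0x384A6  [4 reads]
#4 VA=0x50482C1C89B (r,kernel):
  lvl0: tbl 0x2A, slot 10 ⇒ 0x3A007 (P1/RW1/US1/PS0)
  lvl1: tbl 0x3A, slot 18 ⇒ 0x3E007 (P1/RW1/US1/PS0)
  lvl2: tbl 0x3E, slot 22 ⇒ 0x41007 (P1/RW1/US1/PS0)
  lvl3: tbl 0x41, slot 28 ⇒ 0x38000 (P0/RW0/US0/PS0)
  ⇒ fault: PAGE_NOT_PRESENT  — 4 lookups

Entries read for #2: 0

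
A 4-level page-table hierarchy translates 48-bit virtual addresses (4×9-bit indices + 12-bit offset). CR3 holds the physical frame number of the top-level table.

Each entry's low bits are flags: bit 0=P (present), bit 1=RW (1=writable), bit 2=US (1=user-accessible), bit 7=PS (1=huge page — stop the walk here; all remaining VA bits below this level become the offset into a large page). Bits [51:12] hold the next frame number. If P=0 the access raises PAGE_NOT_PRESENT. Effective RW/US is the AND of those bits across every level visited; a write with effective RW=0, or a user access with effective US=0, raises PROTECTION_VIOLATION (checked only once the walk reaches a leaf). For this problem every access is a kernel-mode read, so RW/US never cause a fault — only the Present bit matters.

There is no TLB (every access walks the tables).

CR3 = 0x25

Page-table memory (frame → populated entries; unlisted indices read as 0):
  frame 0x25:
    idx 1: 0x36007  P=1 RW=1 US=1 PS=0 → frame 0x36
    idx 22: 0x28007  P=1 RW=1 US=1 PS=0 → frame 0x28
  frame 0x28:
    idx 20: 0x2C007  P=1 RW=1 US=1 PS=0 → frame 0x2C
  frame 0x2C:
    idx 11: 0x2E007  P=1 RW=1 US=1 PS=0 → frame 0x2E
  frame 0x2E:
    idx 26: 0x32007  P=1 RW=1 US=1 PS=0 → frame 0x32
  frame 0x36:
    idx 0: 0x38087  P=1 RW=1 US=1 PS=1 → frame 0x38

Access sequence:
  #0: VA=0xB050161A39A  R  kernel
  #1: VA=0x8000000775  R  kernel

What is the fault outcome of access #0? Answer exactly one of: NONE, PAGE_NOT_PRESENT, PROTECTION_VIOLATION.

Walk each access:
#0 VA=0xB050161A39A (r,kernel):
  lvl0: tbl 0x25, slot 22 ⇒ 0x28007 (P1/RW1/US1/PS0)
  lvl1: tbl 0x28, slot 20 ⇒ 0x2C007 (P1/RW1/US1/PS0)
  lvl2: tbl 0x2C, slot 11 ⇒ 0x2E007 (P1/RW1/US1/PS0)
  lvl3: tbl 0x2E, slot 26 ⇒ 0x32007 (P1/RW1/US1/PS0)
  → PA=0x3239A  (4 entries read)
#1 VA=0x8000000775 (r,kernel):
  lvl0: tbl 0x25, slot 1 ⇒ 0x36007 (P1/RW1/US1/PS0)
  lvl1: tbl 0x36, slot 0 ⇒ 0x38087 (P1/RW1/US1/PS1)
  → PA=0x38775 (huge @L1)  (2 entries read)

Access #0 fault: NONE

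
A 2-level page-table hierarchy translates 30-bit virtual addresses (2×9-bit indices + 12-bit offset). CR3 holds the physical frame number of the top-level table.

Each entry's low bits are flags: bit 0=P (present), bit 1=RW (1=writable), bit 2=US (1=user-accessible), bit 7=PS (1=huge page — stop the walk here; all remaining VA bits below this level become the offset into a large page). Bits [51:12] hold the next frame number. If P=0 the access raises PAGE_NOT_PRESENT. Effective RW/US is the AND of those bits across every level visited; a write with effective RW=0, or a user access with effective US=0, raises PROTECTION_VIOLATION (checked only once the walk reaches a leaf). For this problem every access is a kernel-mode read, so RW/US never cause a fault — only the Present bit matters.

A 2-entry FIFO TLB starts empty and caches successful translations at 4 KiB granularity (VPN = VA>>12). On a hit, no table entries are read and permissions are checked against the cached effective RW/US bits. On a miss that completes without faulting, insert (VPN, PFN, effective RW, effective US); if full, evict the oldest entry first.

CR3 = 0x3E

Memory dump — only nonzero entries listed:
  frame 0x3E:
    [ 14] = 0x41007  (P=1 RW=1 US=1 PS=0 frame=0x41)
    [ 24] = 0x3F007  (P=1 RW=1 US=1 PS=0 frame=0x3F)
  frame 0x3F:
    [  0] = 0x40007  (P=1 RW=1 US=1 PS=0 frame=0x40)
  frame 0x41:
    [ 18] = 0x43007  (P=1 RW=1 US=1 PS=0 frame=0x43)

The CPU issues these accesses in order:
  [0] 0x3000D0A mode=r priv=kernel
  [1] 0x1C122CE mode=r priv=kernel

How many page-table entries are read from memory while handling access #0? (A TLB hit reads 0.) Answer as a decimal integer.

Walk each access:
#0 VA=0x3000D0A (r,kernel):
  L0: frame=0x3E idx=24 entry=0x3F007 [P=1 RW=1 US=1 PS=0]
  L1: frame=0x3F idx=0 entry=0x40007 [P=1 RW=1 US=1 PS=0]
  ✓ 0x40D0A  — 2 lookups
#1 VA=0x1C122CE (r,kernel):
  L0: frame=0x3E idx=14 entry=0x41007 [P=1 RW=1 US=1 PS=0]
  L1: frame=0x41 idx=18 entry=0x43007 [P=1 RW=1 US=1 PS=0]
  ✓ 0x432CE  — 2 lookups

Entries read for #0: 2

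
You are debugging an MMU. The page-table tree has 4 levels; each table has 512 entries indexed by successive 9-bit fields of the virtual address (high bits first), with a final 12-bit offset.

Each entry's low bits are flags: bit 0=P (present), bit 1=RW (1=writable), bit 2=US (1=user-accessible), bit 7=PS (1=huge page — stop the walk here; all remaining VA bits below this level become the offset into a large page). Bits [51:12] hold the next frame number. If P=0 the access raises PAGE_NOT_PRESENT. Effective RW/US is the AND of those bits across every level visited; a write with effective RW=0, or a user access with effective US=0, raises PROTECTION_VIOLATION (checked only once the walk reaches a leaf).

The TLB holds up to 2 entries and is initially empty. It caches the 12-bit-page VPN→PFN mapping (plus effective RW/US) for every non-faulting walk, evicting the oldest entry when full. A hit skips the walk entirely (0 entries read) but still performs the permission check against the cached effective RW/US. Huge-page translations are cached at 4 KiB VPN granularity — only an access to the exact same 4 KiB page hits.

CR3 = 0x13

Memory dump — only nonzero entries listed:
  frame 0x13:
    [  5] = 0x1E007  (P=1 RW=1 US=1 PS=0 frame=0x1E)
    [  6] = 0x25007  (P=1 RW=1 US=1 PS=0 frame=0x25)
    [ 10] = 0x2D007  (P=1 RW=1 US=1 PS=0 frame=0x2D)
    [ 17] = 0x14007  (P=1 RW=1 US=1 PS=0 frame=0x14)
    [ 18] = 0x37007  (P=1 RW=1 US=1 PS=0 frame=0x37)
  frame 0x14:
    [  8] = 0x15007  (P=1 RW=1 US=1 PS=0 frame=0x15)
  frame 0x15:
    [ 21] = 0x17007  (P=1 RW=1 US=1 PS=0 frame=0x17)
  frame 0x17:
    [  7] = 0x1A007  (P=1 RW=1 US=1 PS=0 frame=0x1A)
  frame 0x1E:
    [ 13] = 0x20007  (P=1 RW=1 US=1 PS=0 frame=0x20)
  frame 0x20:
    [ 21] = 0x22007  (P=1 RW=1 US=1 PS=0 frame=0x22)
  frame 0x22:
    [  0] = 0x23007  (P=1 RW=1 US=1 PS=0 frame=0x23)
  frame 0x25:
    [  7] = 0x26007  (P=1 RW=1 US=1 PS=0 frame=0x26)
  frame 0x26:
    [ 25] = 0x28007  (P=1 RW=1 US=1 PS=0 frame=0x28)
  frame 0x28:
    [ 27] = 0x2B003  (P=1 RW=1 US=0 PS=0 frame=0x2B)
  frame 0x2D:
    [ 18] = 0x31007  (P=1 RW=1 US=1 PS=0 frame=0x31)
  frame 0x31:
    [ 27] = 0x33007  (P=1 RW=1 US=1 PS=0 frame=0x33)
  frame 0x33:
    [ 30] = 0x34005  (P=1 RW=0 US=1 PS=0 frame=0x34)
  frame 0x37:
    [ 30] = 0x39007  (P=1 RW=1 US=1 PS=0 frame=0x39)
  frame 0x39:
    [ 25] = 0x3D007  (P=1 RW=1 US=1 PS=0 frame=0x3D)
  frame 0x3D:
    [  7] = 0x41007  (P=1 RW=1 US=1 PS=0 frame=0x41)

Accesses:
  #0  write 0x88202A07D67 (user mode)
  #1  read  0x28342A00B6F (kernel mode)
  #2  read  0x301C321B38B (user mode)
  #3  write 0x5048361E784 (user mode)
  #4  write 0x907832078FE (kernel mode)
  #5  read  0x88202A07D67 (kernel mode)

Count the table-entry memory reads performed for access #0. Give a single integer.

Per-access translation:
#0 VA=0x88202A07D67 (w,user):
  lvl0: tbl 0x13, slot 17 ⇒ 0x14007 (P1/RW1/US1/PS0)
  lvl1: tbl 0x14, slot 8 ⇒ 0x15007 (P1/RW1/US1/PS0)
  lvl2: tbl 0x15, slot 21 ⇒ 0x17007 (P1/RW1/US1/PS0)
  lvl3: tbl 0x17, slot 7 ⇒ 0x1A007 (P1/RW1/US1/PS0)
  ⇒ phys 0x1AD67  [4 reads]
#1 VA=0x28342A00B6F (r,kernel):
  lvl0: tbl 0x13, slot 5 ⇒ 0x1E007 (P1/RW1/US1/PS0)
  lvl1: tbl 0x1E, slot 13 ⇒ 0x20007 (P1/RW1/US1/PS0)
  lvl2: tbl 0x20, slot 21 ⇒ 0x22007 (P1/RW1/US1/PS0)
  lvl3: tbl 0x22, slot 0 ⇒ 0x23007 (P1/RW1/US1/PS0)
  ⇒ phys 0x23B6F  [4 reads]
#2 VA=0x301C321B38B (r,user):
  lvl0: tbl 0x13, slot 6 ⇒ 0x25007 (P1/RW1/US1/PS0)
  lvl1: tbl 0x25, slot 7 ⇒ 0x26007 (P1/RW1/US1/PS0)
  lvl2: tbl 0x26, slot 25 ⇒ 0x28007 (P1/RW1/US1/PS0)
  lvl3: tbl 0x28, slot 27 ⇒ 0x2B003 (P1/RW1/US0/PS0)
  ⇒ fault: PROTECTION_VIOLATION  — 4 lookups
#3 VA=0x5048361E784 (w,user):
  lvl0: tbl 0x13, slot 10 ⇒ 0x2D007 (P1/RW1/US1/PS0)
  lvl1: tbl 0x2D, slot 18 ⇒ 0x31007 (P1/RW1/US1/PS0)
  lvl2: tbl 0x31, slot 27 ⇒ 0x33007 (P1/RW1/US1/PS0)
  lvl3: tbl 0x33, slot 30 ⇒ 0x34005 (P1/RW0/US1/PS0)
  ⇒ fault: PROTECTION_VIOLATION  — 4 lookups
#4 VA=0x907832078FE (w,kernel):
  lvl0: tbl 0x13, slot 18 ⇒ 0x37007 (P1/RW1/US1/PS0)
  lvl1: tbl 0x37, slot 30 ⇒ 0x39007 (P1/RW1/US1/PS0)
  lvl2: tbl 0x39, slot 25 ⇒ 0x3D007 (P1/RW1/US1/PS0)
  lvl3: tbl 0x3D, slot 7 ⇒ 0x41007 (P1/RW1/US1/PS0)
  ⇒ phys 0x418FE  [4 reads]
#5 VA=0x88202A07D67 (r,kernel):
  lvl0: tbl 0x13, slot 17 ⇒ 0x14007 (P1/RW1/US1/PS0)
  lvl1: tbl 0x14, slot 8 ⇒ 0x15007 (P1/RW1/US1/PS0)
  lvl2: tbl 0x15, slot 21 ⇒ 0x17007 (P1/RW1/US1/PS0)
  lvl3: tbl 0x17, slot 7 ⇒ 0x1A007 (P1/RW1/US1/PS0)
  ⇒ phys 0x1AD67  [4 reads]

Entries read for #0: 4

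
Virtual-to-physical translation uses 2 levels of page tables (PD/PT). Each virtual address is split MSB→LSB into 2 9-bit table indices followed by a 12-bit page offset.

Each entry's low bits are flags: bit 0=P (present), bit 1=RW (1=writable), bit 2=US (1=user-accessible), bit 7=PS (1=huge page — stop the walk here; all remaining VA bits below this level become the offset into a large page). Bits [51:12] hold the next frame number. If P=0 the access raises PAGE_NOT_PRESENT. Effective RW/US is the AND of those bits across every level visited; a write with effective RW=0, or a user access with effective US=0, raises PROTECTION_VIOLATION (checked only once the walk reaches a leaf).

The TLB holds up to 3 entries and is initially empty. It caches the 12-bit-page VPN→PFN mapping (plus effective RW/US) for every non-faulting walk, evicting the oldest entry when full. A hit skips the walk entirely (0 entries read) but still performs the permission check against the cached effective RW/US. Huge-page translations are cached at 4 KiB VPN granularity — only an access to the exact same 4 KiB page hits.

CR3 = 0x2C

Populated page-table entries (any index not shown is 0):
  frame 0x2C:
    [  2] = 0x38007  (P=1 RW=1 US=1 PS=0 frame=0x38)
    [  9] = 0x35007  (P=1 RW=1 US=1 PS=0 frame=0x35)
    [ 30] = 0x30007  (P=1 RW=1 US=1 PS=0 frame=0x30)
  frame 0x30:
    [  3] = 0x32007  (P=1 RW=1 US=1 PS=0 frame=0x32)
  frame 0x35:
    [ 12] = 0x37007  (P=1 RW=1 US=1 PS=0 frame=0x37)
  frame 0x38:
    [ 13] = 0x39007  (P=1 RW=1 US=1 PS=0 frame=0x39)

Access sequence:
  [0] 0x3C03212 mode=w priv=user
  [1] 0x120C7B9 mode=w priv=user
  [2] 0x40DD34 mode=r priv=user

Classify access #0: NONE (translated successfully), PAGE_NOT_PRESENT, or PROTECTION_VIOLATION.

Trace:
#0 VA=0x3C03212 (w,user):
  L0: frame=0x2C idx=30 entry=0x30007 [P=1 RW=1 US=1 PS=0]
  L1: frame=0x30 idx=3 entry=0x32007 [P=1 RW=1 US=1 PS=0]
  → PA=0x32212  (2 entries read)
#1 VA=0x120C7B9 (w,user):
  L0: frame=0x2C idx=9 entry=0x35007 [P=1 RW=1 US=1 PS=0]
  L1: frame=0x35 idx=12 entry=0x37007 [P=1 RW=1 US=1 PS=0]
  → PA=0x377B9  (2 entries read)
#2 VA=0x40DD34 (r,user):
  L0: frame=0x2C idx=2 entry=0x38007 [P=1 RW=1 US=1 PS=0]
  L1: frame=0x38 idx=13 entry=0x39007 [P=1 RW=1 US=1 PS=0]
  → PA=0x39D34  (2 entries read)

Access #0 fault: NONE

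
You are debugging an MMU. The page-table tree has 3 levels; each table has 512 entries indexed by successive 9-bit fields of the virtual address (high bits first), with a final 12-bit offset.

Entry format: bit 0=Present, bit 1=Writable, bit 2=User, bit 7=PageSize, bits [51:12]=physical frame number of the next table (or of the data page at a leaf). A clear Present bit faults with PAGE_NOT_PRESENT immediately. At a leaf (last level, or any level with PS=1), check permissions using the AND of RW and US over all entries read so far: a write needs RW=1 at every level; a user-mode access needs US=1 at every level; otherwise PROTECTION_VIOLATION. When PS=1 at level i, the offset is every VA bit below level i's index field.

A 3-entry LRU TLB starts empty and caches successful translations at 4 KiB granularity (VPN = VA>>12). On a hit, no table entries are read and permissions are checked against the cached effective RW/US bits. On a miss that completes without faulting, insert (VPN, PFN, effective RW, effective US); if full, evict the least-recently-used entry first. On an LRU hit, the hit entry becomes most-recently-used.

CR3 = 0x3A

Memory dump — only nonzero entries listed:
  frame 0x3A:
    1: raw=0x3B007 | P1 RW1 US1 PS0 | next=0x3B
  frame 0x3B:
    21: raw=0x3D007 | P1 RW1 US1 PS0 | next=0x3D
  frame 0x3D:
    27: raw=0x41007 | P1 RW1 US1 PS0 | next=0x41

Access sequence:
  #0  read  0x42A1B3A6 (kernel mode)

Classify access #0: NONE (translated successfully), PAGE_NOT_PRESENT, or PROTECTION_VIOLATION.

Per-access translation:
#0 VA=0x42A1B3A6 (r,kernel):
  L0: frame=0x3A idx=1 entry=0x3B007 [P=1 RW=1 US=1 PS=0]
  L1: frame=0x3B idx=21 entry=0x3D007 [P=1 RW=1 US=1 PS=0]
  L2: frame=0x3D idx=27 entry=0x41007 [P=1 RW=1 US=1 PS=0]
  ✓ 0x413A6  — 3 lookups

Access #0 fault: NONE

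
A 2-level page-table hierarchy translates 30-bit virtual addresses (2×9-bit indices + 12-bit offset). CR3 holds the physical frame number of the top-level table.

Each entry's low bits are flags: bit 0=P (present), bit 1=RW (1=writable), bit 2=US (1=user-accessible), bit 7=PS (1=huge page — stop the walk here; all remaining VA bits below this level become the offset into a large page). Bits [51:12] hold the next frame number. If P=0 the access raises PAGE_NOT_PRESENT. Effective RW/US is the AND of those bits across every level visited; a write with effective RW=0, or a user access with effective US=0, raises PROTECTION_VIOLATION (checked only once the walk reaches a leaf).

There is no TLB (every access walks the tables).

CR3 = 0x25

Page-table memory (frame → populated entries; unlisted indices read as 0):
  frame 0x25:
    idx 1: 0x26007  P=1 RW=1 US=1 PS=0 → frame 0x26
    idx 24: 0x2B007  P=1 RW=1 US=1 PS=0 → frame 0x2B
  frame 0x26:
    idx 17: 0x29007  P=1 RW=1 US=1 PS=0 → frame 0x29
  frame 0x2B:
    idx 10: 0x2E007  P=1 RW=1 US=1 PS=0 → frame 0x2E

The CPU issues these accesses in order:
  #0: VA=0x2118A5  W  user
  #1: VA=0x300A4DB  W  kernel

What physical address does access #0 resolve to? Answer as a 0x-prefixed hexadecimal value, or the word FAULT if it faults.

Walk each access:
#0 VA=0x2118A5 (w,user):
  L0 @0x25[1] → 0x26007  P=1,RW=1,US=1,PS=0
  L1 @0x26[17] → 0x29007  P=1,RW=1,US=1,PS=0
  → PA=0x298A5  (2 entries read)
#1 VA=0x300A4DB (w,kernel):
  L0 @0x25[24] → 0x2B007  P=1,RW=1,US=1,PS=0
  L1 @0x2B[10] → 0x2E007  P=1,RW=1,US=1,PS=0
  → PA=0x2E4DB  (2 entries read)

Access #0 PA: 0x298A5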